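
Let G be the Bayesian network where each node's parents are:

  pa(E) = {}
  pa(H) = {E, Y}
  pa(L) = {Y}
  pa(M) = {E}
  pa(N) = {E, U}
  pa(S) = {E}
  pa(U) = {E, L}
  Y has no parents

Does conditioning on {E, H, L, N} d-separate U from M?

Yes

There are 3 undirected paths between U and M; checking each against the conditioning set {E, H, L, N}:
  1. U ← E → M — E:fork[blocks] ⇒ blocked
  2. U ← L ← Y → H ← E → M — L:chain[blocks]; Y:fork[open]; H:collider[open]; E:fork[blocks] ⇒ blocked
  3. U → N ← E → M — N:collider[open]; E:fork[blocks] ⇒ blocked
All paths are blocked; U ⊥ M | {E, H, L, N} holds.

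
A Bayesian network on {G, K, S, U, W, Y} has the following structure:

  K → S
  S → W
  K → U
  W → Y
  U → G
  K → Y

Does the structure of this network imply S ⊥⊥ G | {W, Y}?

We examine all 2 paths between S and G:
Path 1: S ← K → U → G
  K is a fork and K is not conditioned on; U is a chain and U is not conditioned on — no node blocks this path, so it is active.
Path 2: S → W → Y ← K → U → G
  W is a chain here and W is conditioned on, so the path is blocked at W.
Because an active path exists, S and G are not d-separated.

No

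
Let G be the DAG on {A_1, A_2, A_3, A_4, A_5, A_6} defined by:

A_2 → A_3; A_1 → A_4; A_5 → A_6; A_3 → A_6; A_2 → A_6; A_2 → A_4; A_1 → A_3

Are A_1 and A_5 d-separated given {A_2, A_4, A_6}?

4 paths connect A_1 and A_5; each must be blocked for d-separation to hold:
Path 1: A_1 → A_4 ← A_2 → A_6 ← A_5
  A_2 is a fork here and A_2 is conditioned on, so the path is blocked at A_2.
Path 2: A_1 → A_4 ← A_2 → A_3 → A_6 ← A_5
  A_2 is a fork here and A_2 is conditioned on, so the path is blocked at A_2.
Path 3: A_1 → A_3 → A_6 ← A_5
  A_3 is a chain and A_3 is not conditioned on; A_6 is a collider and A_6 is conditioned on, which opens it — no node blocks this path, so it is active.
Path 4: A_1 → A_3 ← A_2 → A_6 ← A_5
  A_2 is a fork here and A_2 is conditioned on, so the path is blocked at A_2.
Because an active path exists, A_1 and A_5 are not d-separated.

No — A_1 and A_5 are not d-separated given {A_2, A_4, A_6}.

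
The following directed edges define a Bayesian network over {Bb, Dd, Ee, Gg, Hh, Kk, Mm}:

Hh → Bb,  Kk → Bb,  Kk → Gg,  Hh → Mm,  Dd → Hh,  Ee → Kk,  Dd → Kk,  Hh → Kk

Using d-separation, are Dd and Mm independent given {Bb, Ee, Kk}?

No

3 paths connect Dd and Mm; each must be blocked for d-separation to hold:
  1. Dd → Kk → Bb ← Hh → Mm — Kk:chain[blocks]; Bb:collider[open]; Hh:fork[open] ⇒ blocked
  2. Dd → Kk ← Hh → Mm — Kk:collider[open]; Hh:fork[open] ⇒ active
  3. Dd → Hh → Mm — Hh:chain[open] ⇒ active
Because an active path exists, Dd and Mm are not d-separated.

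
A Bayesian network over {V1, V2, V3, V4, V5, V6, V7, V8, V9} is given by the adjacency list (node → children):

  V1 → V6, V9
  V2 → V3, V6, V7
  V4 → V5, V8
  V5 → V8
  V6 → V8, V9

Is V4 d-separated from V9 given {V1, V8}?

Enumerating the 4 paths from V4 to V9 and testing each for blocking by {V1, V8}:
Path 1: V4 → V5 → V8 ← V6 ← V1 → V9
  V1 is a fork here and V1 is conditioned on, so the path is blocked at V1.
Path 2: V4 → V5 → V8 ← V6 → V9
  V5 is a chain and V5 is not conditioned on; V8 is a collider and V8 is conditioned on, which opens it; V6 is a fork and V6 is not conditioned on — no node blocks this path, so it is active.
Path 3: V4 → V8 ← V6 ← V1 → V9
  V1 is a fork here and V1 is conditioned on, so the path is blocked at V1.
Path 4: V4 → V8 ← V6 → V9
  V8 is a collider and V8 is conditioned on, which opens it; V6 is a fork and V6 is not conditioned on — no node blocks this path, so it is active.
At least one path is unblocked, so d-separation fails.

No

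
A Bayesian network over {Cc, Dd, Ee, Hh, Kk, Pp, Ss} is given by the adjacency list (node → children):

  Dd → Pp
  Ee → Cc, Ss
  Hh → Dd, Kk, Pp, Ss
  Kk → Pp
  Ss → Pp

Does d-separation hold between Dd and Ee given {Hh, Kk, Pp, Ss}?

There are 6 undirected paths between Dd and Ee; checking each against the conditioning set {Hh, Kk, Pp, Ss}:
  1. Dd → Pp ← Ss ← Ee — Pp:collider[open]; Ss:chain[blocks] ⇒ blocked
  2. Dd → Pp ← Hh → Ss ← Ee — Pp:collider[open]; Hh:fork[blocks]; Ss:collider[open] ⇒ blocked
  3. Dd → Pp ← Kk ← Hh → Ss ← Ee — Pp:collider[open]; Kk:chain[blocks]; Hh:fork[blocks]; Ss:collider[open] ⇒ blocked
  4. Dd ← Hh → Pp ← Ss ← Ee — Hh:fork[blocks]; Pp:collider[open]; Ss:chain[blocks] ⇒ blocked
  5. Dd ← Hh → Ss ← Ee — Hh:fork[blocks]; Ss:collider[open] ⇒ blocked
  6. Dd ← Hh → Kk → Pp ← Ss ← Ee — Hh:fork[blocks]; Kk:chain[blocks]; Pp:collider[open]; Ss:chain[blocks] ⇒ blocked
Every path is blocked, so Dd and Ee are d-separated given {Hh, Kk, Pp, Ss}.

Yes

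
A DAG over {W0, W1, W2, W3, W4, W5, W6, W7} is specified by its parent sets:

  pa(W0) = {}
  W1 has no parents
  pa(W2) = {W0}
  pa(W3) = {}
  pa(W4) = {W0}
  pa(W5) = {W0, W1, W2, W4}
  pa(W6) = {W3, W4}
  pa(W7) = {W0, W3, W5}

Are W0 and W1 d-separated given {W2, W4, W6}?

Yes

We examine all 6 paths between W0 and W1:
  1. W0 → W5 ← W1 — W5:collider[blocks] ⇒ blocked
  2. W0 → W4 → W5 ← W1 — W4:chain[blocks]; W5:collider[blocks] ⇒ blocked
  3. W0 → W4 → W6 ← W3 → W7 ← W5 ← W1 — W4:chain[blocks]; W6:collider[open]; W3:fork[open]; W7:collider[blocks]; W5:chain[open] ⇒ blocked
  4. W0 → W2 → W5 ← W1 — W2:chain[blocks]; W5:collider[blocks] ⇒ blocked
  5. W0 → W7 ← W3 → W6 ← W4 → W5 ← W1 — W7:collider[blocks]; W3:fork[open]; W6:collider[open]; W4:fork[blocks]; W5:collider[blocks] ⇒ blocked
  6. W0 → W7 ← W5 ← W1 — W7:collider[blocks]; W5:chain[open] ⇒ blocked
All paths are blocked; W0 ⊥ W1 | {W2, W4, W6} holds.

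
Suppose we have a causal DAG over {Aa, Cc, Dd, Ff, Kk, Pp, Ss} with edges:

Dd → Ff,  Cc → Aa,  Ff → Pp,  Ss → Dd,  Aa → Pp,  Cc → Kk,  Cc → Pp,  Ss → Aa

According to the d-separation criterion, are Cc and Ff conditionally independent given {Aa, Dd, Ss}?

4 paths connect Cc and Ff; each must be blocked for d-separation to hold:
Path 1: Cc → Aa ← Ss → Dd → Ff
  Ss is a fork here and Ss is conditioned on, so the path is blocked at Ss.
Path 2: Cc → Aa → Pp ← Ff
  Aa is a chain here and Aa is conditioned on, so the path is blocked at Aa.
Path 3: Cc → Pp ← Ff
  Pp is a collider here and neither Pp nor any of its descendants is conditioned on, so the collider stays closed — the path is blocked at Pp.
Path 4: Cc → Pp ← Aa ← Ss → Dd → Ff
  Pp is a collider here and neither Pp nor any of its descendants is conditioned on, so the collider stays closed — the path is blocked at Pp.
Every path is blocked, so Cc and Ff are d-separated given {Aa, Dd, Ss}.

Yes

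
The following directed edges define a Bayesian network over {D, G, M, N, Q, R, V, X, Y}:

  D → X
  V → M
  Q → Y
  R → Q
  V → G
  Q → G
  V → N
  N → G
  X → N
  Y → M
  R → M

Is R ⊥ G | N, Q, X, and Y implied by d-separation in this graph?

Yes

Enumerating the 6 paths from R to G and testing each for blocking by {N, Q, X, Y}:
  1. R → M ← V → N → G — M:collider[blocks]; V:fork[open]; N:chain[blocks] ⇒ blocked
  2. R → M ← V → G — M:collider[blocks]; V:fork[open] ⇒ blocked
  3. R → M ← Y ← Q → G — M:collider[blocks]; Y:chain[blocks]; Q:fork[blocks] ⇒ blocked
  4. R → Q → G — Q:chain[blocks] ⇒ blocked
  5. R → Q → Y → M ← V → N → G — Q:chain[blocks]; Y:chain[blocks]; M:collider[blocks]; V:fork[open]; N:chain[blocks] ⇒ blocked
  6. R → Q → Y → M ← V → G — Q:chain[blocks]; Y:chain[blocks]; M:collider[blocks]; V:fork[open] ⇒ blocked
Since every path is blocked, d-separation holds.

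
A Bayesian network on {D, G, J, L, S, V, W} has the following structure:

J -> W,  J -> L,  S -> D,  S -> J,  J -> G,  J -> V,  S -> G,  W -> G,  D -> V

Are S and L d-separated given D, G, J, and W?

4 paths connect S and L; each must be blocked for d-separation to hold:
  1. S → D → V ← J → L — D:chain[blocks]; V:collider[blocks]; J:fork[blocks] ⇒ blocked
  2. S → G ← W ← J → L — G:collider[open]; W:chain[blocks]; J:fork[blocks] ⇒ blocked
  3. S → G ← J → L — G:collider[open]; J:fork[blocks] ⇒ blocked
  4. S → J → L — J:chain[blocks] ⇒ blocked
All paths are blocked; S ⊥ L | {D, G, J, W} holds.

Yes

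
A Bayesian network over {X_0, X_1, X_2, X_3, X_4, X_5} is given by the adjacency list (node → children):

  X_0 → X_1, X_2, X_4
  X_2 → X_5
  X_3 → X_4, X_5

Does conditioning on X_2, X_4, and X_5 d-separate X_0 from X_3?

No

There are 2 undirected paths between X_0 and X_3; checking each against the conditioning set {X_2, X_4, X_5}:
Path 1: X_0 → X_4 ← X_3
  X_4 is a collider and X_4 is conditioned on, which opens it — no node blocks this path, so it is active.
Path 2: X_0 → X_2 → X_5 ← X_3
  X_2 is a chain here and X_2 is conditioned on, so the path is blocked at X_2.
Since the path X_0 → X_4 ← X_3 is active, X_0 and X_3 are not d-separated given {X_2, X_4, X_5}.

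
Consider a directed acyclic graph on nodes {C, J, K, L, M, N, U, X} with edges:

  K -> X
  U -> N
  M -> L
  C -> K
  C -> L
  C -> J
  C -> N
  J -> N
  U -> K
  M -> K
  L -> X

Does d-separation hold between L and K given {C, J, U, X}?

5 paths connect L and K; each must be blocked for d-separation to hold:
Path 1: L ← M → K
  M is a fork and M is not conditioned on — no node blocks this path, so it is active.
Path 2: L → X ← K
  X is a collider and X is conditioned on, which opens it — no node blocks this path, so it is active.
Path 3: L ← C → N ← U → K
  C is a fork here and C is conditioned on, so the path is blocked at C.
Path 4: L ← C → J → N ← U → K
  C is a fork here and C is conditioned on, so the path is blocked at C.
Path 5: L ← C → K
  C is a fork here and C is conditioned on, so the path is blocked at C.
Because an active path exists, L and K are not d-separated.

No — L and K are not d-separated given {C, J, U, X}.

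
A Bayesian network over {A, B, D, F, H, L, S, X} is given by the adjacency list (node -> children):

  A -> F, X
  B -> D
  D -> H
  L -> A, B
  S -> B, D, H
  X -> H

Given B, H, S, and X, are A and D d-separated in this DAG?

6 paths connect A and D; each must be blocked for d-separation to hold:
Path 1: A ← L → B ← S → D
  S is a fork here and S is conditioned on, so the path is blocked at S.
Path 2: A ← L → B ← S → H ← D
  S is a fork here and S is conditioned on, so the path is blocked at S.
Path 3: A ← L → B → D
  B is a chain here and B is conditioned on, so the path is blocked at B.
Path 4: A → X → H ← S → B → D
  X is a chain here and X is conditioned on, so the path is blocked at X.
Path 5: A → X → H ← S → D
  X is a chain here and X is conditioned on, so the path is blocked at X.
Path 6: A → X → H ← D
  X is a chain here and X is conditioned on, so the path is blocked at X.
Since every path is blocked, d-separation holds.

Yes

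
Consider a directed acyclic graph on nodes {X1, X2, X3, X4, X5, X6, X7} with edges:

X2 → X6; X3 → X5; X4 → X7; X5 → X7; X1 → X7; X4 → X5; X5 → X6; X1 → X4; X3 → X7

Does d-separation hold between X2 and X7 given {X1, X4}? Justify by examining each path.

Yes — X2 and X7 are d-separated given {X1, X4}.

4 paths connect X2 and X7; each must be blocked for d-separation to hold:
Path 1: X2 → X6 ← X5 ← X3 → X7
  X6 is a collider here and neither X6 nor any of its descendants is conditioned on, so the collider stays closed — the path is blocked at X6.
Path 2: X2 → X6 ← X5 → X7
  X6 is a collider here and neither X6 nor any of its descendants is conditioned on, so the collider stays closed — the path is blocked at X6.
Path 3: X2 → X6 ← X5 ← X4 → X7
  X6 is a collider here and neither X6 nor any of its descendants is conditioned on, so the collider stays closed — the path is blocked at X6.
Path 4: X2 → X6 ← X5 ← X4 ← X1 → X7
  X6 is a collider here and neither X6 nor any of its descendants is conditioned on, so the collider stays closed — the path is blocked at X6.
All paths are blocked; X2 ⊥ X7 | {X1, X4} holds.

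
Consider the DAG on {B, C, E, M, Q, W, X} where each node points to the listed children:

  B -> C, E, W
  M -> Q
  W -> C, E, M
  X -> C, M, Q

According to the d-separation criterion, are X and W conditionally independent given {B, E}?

Yes

5 paths connect X and W; each must be blocked for d-separation to hold:
Path 1: X → C ← W
  C is a collider here and neither C nor any of its descendants is conditioned on, so the collider stays closed — the path is blocked at C.
Path 2: X → C ← B → W
  C is a collider here and neither C nor any of its descendants is conditioned on, so the collider stays closed — the path is blocked at C.
Path 3: X → C ← B → E ← W
  C is a collider here and neither C nor any of its descendants is conditioned on, so the collider stays closed — the path is blocked at C.
Path 4: X → Q ← M ← W
  Q is a collider here and neither Q nor any of its descendants is conditioned on, so the collider stays closed — the path is blocked at Q.
Path 5: X → M ← W
  M is a collider here and neither M nor any of its descendants is conditioned on, so the collider stays closed — the path is blocked at M.
All paths are blocked; X ⊥ W | {B, E} holds.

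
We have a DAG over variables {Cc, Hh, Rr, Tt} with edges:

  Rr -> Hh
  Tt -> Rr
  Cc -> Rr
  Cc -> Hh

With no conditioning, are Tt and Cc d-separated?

Yes

We examine all 2 paths between Tt and Cc:
  1. Tt → Rr ← Cc — Rr:collider[blocks] ⇒ blocked
  2. Tt → Rr → Hh ← Cc — Rr:chain[open]; Hh:collider[blocks] ⇒ blocked
Since every path is blocked, d-separation holds.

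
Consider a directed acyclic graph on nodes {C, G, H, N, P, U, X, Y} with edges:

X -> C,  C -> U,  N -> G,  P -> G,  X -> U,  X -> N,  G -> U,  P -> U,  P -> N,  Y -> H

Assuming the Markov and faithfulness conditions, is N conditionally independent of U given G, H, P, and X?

There are 6 undirected paths between N and U; checking each against the conditioning set {G, H, P, X}:
Path 1: N ← P → G → U
  P is a fork here and P is conditioned on, so the path is blocked at P.
Path 2: N ← P → U
  P is a fork here and P is conditioned on, so the path is blocked at P.
Path 3: N → G ← P → U
  P is a fork here and P is conditioned on, so the path is blocked at P.
Path 4: N → G → U
  G is a chain here and G is conditioned on, so the path is blocked at G.
Path 5: N ← X → U
  X is a fork here and X is conditioned on, so the path is blocked at X.
Path 6: N ← X → C → U
  X is a fork here and X is conditioned on, so the path is blocked at X.
Since every path is blocked, d-separation holds.

Yes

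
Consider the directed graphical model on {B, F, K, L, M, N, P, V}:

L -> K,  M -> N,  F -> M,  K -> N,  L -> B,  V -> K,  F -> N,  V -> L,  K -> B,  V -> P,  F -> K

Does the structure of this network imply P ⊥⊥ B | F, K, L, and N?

Yes — P and B are d-separated given {F, K, L, N}.

4 paths connect P and B; each must be blocked for d-separation to hold:
Path 1: P ← V → L → K → B
  L is a chain here and L is conditioned on, so the path is blocked at L.
Path 2: P ← V → L → B
  L is a chain here and L is conditioned on, so the path is blocked at L.
Path 3: P ← V → K ← L → B
  L is a fork here and L is conditioned on, so the path is blocked at L.
Path 4: P ← V → K → B
  K is a chain here and K is conditioned on, so the path is blocked at K.
Every path is blocked, so P and B are d-separated given {F, K, L, N}.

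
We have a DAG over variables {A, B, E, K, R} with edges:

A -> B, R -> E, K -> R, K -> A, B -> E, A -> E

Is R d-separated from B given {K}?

We examine all 4 paths between R and B:
Path 1: R ← K → A → E ← B
  K is a fork here and K is conditioned on, so the path is blocked at K.
Path 2: R ← K → A → B
  K is a fork here and K is conditioned on, so the path is blocked at K.
Path 3: R → E ← A → B
  E is a collider here and neither E nor any of its descendants is conditioned on, so the collider stays closed — the path is blocked at E.
Path 4: R → E ← B
  E is a collider here and neither E nor any of its descendants is conditioned on, so the collider stays closed — the path is blocked at E.
Since every path is blocked, d-separation holds.

Yes — R and B are d-separated given {K}.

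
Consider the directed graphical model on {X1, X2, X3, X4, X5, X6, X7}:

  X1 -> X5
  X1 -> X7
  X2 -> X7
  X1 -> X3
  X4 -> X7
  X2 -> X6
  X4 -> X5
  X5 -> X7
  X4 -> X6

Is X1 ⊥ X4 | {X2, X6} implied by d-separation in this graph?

We examine all 6 paths between X1 and X4:
  1. X1 → X5 ← X4 — X5:collider[blocks] ⇒ blocked
  2. X1 → X5 → X7 ← X4 — X5:chain[open]; X7:collider[blocks] ⇒ blocked
  3. X1 → X5 → X7 ← X2 → X6 ← X4 — X5:chain[open]; X7:collider[blocks]; X2:fork[blocks]; X6:collider[open] ⇒ blocked
  4. X1 → X7 ← X4 — X7:collider[blocks] ⇒ blocked
  5. X1 → X7 ← X5 ← X4 — X7:collider[blocks]; X5:chain[open] ⇒ blocked
  6. X1 → X7 ← X2 → X6 ← X4 — X7:collider[blocks]; X2:fork[blocks]; X6:collider[open] ⇒ blocked
Every path is blocked, so X1 and X4 are d-separated given {X2, X6}.

Yes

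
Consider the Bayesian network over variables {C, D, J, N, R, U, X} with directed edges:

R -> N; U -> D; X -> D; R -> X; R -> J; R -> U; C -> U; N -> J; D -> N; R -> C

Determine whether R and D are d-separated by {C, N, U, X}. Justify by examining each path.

No

There are 5 undirected paths between R and D; checking each against the conditioning set {C, N, U, X}:
  1. R → C → U → D — C:chain[blocks]; U:chain[blocks] ⇒ blocked
  2. R → X → D — X:chain[blocks] ⇒ blocked
  3. R → N ← D — N:collider[open] ⇒ active
  4. R → J ← N ← D — J:collider[blocks]; N:chain[blocks] ⇒ blocked
  5. R → U → D — U:chain[blocks] ⇒ blocked
At least one path is unblocked, so d-separation fails.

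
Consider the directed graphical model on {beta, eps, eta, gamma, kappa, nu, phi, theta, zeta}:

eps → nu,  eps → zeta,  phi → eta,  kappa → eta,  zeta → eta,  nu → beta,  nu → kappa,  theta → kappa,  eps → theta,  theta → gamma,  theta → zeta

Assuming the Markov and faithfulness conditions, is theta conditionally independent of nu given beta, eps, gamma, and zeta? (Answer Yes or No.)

We examine all 6 paths between theta and nu:
Path 1: theta → kappa → eta ← zeta ← eps → nu
  eta is a collider here and neither eta nor any of its descendants is conditioned on, so the collider stays closed — the path is blocked at eta.
Path 2: theta → kappa ← nu
  kappa is a collider here and neither kappa nor any of its descendants is conditioned on, so the collider stays closed — the path is blocked at kappa.
Path 3: theta → zeta → eta ← kappa ← nu
  zeta is a chain here and zeta is conditioned on, so the path is blocked at zeta.
Path 4: theta → zeta ← eps → nu
  eps is a fork here and eps is conditioned on, so the path is blocked at eps.
Path 5: theta ← eps → zeta → eta ← kappa ← nu
  eps is a fork here and eps is conditioned on, so the path is blocked at eps.
Path 6: theta ← eps → nu
  eps is a fork here and eps is conditioned on, so the path is blocked at eps.
Every path is blocked, so theta and nu are d-separated given {beta, eps, gamma, zeta}.

Yes — theta and nu are d-separated given {beta, eps, gamma, zeta}.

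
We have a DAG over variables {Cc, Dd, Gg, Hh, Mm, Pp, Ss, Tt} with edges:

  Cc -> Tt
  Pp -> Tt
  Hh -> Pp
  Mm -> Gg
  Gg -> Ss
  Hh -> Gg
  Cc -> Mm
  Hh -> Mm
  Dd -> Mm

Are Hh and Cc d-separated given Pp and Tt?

We examine all 3 paths between Hh and Cc:
Path 1: Hh → Mm ← Cc
  Mm is a collider here and neither Mm nor any of its descendants is conditioned on, so the collider stays closed — the path is blocked at Mm.
Path 2: Hh → Pp → Tt ← Cc
  Pp is a chain here and Pp is conditioned on, so the path is blocked at Pp.
Path 3: Hh → Gg ← Mm ← Cc
  Gg is a collider here and neither Gg nor any of its descendants is conditioned on, so the collider stays closed — the path is blocked at Gg.
Every path is blocked, so Hh and Cc are d-separated given {Pp, Tt}.

Yes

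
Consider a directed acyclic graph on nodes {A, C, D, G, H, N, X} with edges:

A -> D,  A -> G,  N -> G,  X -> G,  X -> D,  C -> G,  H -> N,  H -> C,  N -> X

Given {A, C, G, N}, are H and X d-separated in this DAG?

Enumerating the 6 paths from H to X and testing each for blocking by {A, C, G, N}:
Path 1: H → C → G ← X
  C is a chain here and C is conditioned on, so the path is blocked at C.
Path 2: H → C → G ← A → D ← X
  C is a chain here and C is conditioned on, so the path is blocked at C.
Path 3: H → C → G ← N → X
  C is a chain here and C is conditioned on, so the path is blocked at C.
Path 4: H → N → X
  N is a chain here and N is conditioned on, so the path is blocked at N.
Path 5: H → N → G ← X
  N is a chain here and N is conditioned on, so the path is blocked at N.
Path 6: H → N → G ← A → D ← X
  N is a chain here and N is conditioned on, so the path is blocked at N.
All paths are blocked; H ⊥ X | {A, C, G, N} holds.

Yes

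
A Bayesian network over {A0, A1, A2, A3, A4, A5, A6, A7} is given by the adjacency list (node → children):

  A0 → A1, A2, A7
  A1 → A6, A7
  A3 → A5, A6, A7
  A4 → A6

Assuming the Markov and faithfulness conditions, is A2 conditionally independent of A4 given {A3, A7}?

Yes

There are 4 undirected paths between A2 and A4; checking each against the conditioning set {A3, A7}:
Path 1: A2 ← A0 → A7 ← A3 → A6 ← A4
  A3 is a fork here and A3 is conditioned on, so the path is blocked at A3.
Path 2: A2 ← A0 → A7 ← A1 → A6 ← A4
  A6 is a collider here and neither A6 nor any of its descendants is conditioned on, so the collider stays closed — the path is blocked at A6.
Path 3: A2 ← A0 → A1 → A7 ← A3 → A6 ← A4
  A3 is a fork here and A3 is conditioned on, so the path is blocked at A3.
Path 4: A2 ← A0 → A1 → A6 ← A4
  A6 is a collider here and neither A6 nor any of its descendants is conditioned on, so the collider stays closed — the path is blocked at A6.
Every path is blocked, so A2 and A4 are d-separated given {A3, A7}.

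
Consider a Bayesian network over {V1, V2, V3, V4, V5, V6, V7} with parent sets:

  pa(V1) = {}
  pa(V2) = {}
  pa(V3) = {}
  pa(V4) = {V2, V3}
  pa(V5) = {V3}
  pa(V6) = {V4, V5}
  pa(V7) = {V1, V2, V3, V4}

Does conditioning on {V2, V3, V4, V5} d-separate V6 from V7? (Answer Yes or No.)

We examine all 6 paths between V6 and V7:
Path 1: V6 ← V4 ← V2 → V7
  V4 is a chain here and V4 is conditioned on, so the path is blocked at V4.
Path 2: V6 ← V4 → V7
  V4 is a fork here and V4 is conditioned on, so the path is blocked at V4.
Path 3: V6 ← V4 ← V3 → V7
  V4 is a chain here and V4 is conditioned on, so the path is blocked at V4.
Path 4: V6 ← V5 ← V3 → V4 ← V2 → V7
  V5 is a chain here and V5 is conditioned on, so the path is blocked at V5.
Path 5: V6 ← V5 ← V3 → V4 → V7
  V5 is a chain here and V5 is conditioned on, so the path is blocked at V5.
Path 6: V6 ← V5 ← V3 → V7
  V5 is a chain here and V5 is conditioned on, so the path is blocked at V5.
Every path is blocked, so V6 and V7 are d-separated given {V2, V3, V4, V5}.

Yes — V6 and V7 are d-separated given {V2, V3, V4, V5}.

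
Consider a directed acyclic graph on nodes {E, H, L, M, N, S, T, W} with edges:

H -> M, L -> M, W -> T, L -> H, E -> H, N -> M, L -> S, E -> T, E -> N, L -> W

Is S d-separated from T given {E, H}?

No

There are 5 undirected paths between S and T; checking each against the conditioning set {E, H}:
Path 1: S ← L → W → T
  L is a fork and L is not conditioned on; W is a chain and W is not conditioned on — no node blocks this path, so it is active.
Path 2: S ← L → H ← E → T
  E is a fork here and E is conditioned on, so the path is blocked at E.
Path 3: S ← L → H → M ← N ← E → T
  H is a chain here and H is conditioned on, so the path is blocked at H.
Path 4: S ← L → M ← H ← E → T
  M is a collider here and neither M nor any of its descendants is conditioned on, so the collider stays closed — the path is blocked at M.
Path 5: S ← L → M ← N ← E → T
  M is a collider here and neither M nor any of its descendants is conditioned on, so the collider stays closed — the path is blocked at M.
At least one path is unblocked, so d-separation fails.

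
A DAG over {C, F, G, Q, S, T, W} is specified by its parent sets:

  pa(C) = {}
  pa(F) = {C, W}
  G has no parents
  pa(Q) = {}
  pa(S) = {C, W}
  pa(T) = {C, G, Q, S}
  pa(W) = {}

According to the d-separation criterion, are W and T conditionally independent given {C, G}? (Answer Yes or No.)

There are 4 undirected paths between W and T; checking each against the conditioning set {C, G}:
Path 1: W → S ← C → T
  S is a collider here and neither S nor any of its descendants is conditioned on, so the collider stays closed — the path is blocked at S.
Path 2: W → S → T
  S is a chain and S is not conditioned on — no node blocks this path, so it is active.
Path 3: W → F ← C → T
  F is a collider here and neither F nor any of its descendants is conditioned on, so the collider stays closed — the path is blocked at F.
Path 4: W → F ← C → S → T
  F is a collider here and neither F nor any of its descendants is conditioned on, so the collider stays closed — the path is blocked at F.
At least one path is unblocked, so d-separation fails.

No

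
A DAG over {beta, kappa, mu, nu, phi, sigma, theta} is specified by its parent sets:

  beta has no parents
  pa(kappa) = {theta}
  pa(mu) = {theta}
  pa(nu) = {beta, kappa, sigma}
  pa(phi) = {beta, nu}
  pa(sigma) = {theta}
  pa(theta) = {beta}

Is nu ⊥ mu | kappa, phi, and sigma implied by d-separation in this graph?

There are 4 undirected paths between nu and mu; checking each against the conditioning set {kappa, phi, sigma}:
Path 1: nu ← kappa ← theta → mu
  kappa is a chain here and kappa is conditioned on, so the path is blocked at kappa.
Path 2: nu ← beta → theta → mu
  beta is a fork and beta is not conditioned on; theta is a chain and theta is not conditioned on — no node blocks this path, so it is active.
Path 3: nu ← sigma ← theta → mu
  sigma is a chain here and sigma is conditioned on, so the path is blocked at sigma.
Path 4: nu → phi ← beta → theta → mu
  phi is a collider and phi is conditioned on, which opens it; beta is a fork and beta is not conditioned on; theta is a chain and theta is not conditioned on — no node blocks this path, so it is active.
Since the path nu ← beta → theta → mu is active, nu and mu are not d-separated given {kappa, phi, sigma}.

No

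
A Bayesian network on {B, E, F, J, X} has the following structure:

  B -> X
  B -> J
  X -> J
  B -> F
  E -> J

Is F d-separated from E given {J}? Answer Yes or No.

Enumerating the 2 paths from F to E and testing each for blocking by {J}:
Path 1: F ← B → X → J ← E
  B is a fork and B is not conditioned on; X is a chain and X is not conditioned on; J is a collider and J is conditioned on, which opens it — no node blocks this path, so it is active.
Path 2: F ← B → J ← E
  B is a fork and B is not conditioned on; J is a collider and J is conditioned on, which opens it — no node blocks this path, so it is active.
Because an active path exists, F and E are not d-separated.

No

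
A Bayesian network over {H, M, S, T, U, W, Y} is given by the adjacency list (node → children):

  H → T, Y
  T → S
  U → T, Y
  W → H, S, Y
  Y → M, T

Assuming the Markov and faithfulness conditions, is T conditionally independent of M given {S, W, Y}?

Yes

6 paths connect T and M; each must be blocked for d-separation to hold:
  1. T ← Y → M — Y:fork[blocks] ⇒ blocked
  2. T → S ← W → Y → M — S:collider[open]; W:fork[blocks]; Y:chain[blocks] ⇒ blocked
  3. T → S ← W → H → Y → M — S:collider[open]; W:fork[blocks]; H:chain[open]; Y:chain[blocks] ⇒ blocked
  4. T ← U → Y → M — U:fork[open]; Y:chain[blocks] ⇒ blocked
  5. T ← H ← W → Y → M — H:chain[open]; W:fork[blocks]; Y:chain[blocks] ⇒ blocked
  6. T ← H → Y → M — H:fork[open]; Y:chain[blocks] ⇒ blocked
Since every path is blocked, d-separation holds.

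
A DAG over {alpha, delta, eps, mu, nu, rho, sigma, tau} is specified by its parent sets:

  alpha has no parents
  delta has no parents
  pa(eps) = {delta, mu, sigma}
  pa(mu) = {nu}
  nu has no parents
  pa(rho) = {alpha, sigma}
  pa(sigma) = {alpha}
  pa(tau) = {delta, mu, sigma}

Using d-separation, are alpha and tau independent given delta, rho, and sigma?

Yes

6 paths connect alpha and tau; each must be blocked for d-separation to hold:
  1. alpha → rho ← sigma → eps ← delta → tau — rho:collider[open]; sigma:fork[blocks]; eps:collider[blocks]; delta:fork[blocks] ⇒ blocked
  2. alpha → rho ← sigma → eps ← mu → tau — rho:collider[open]; sigma:fork[blocks]; eps:collider[blocks]; mu:fork[open] ⇒ blocked
  3. alpha → rho ← sigma → tau — rho:collider[open]; sigma:fork[blocks] ⇒ blocked
  4. alpha → sigma → eps ← delta → tau — sigma:chain[blocks]; eps:collider[blocks]; delta:fork[blocks] ⇒ blocked
  5. alpha → sigma → eps ← mu → tau — sigma:chain[blocks]; eps:collider[blocks]; mu:fork[open] ⇒ blocked
  6. alpha → sigma → tau — sigma:chain[blocks] ⇒ blocked
All paths are blocked; alpha ⊥ tau | {delta, rho, sigma} holds.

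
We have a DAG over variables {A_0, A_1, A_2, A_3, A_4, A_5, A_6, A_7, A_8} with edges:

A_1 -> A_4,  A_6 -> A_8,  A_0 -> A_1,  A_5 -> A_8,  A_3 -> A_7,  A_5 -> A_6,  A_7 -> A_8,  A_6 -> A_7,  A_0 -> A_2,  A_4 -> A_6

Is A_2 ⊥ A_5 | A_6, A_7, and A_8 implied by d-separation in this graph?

There are 3 undirected paths between A_2 and A_5; checking each against the conditioning set {A_6, A_7, A_8}:
Path 1: A_2 ← A_0 → A_1 → A_4 → A_6 → A_7 → A_8 ← A_5
  A_6 is a chain here and A_6 is conditioned on, so the path is blocked at A_6.
Path 2: A_2 ← A_0 → A_1 → A_4 → A_6 ← A_5
  A_0 is a fork and A_0 is not conditioned on; A_1 is a chain and A_1 is not conditioned on; A_4 is a chain and A_4 is not conditioned on; A_6 is a collider and A_6 is conditioned on, which opens it — no node blocks this path, so it is active.
Path 3: A_2 ← A_0 → A_1 → A_4 → A_6 → A_8 ← A_5
  A_6 is a chain here and A_6 is conditioned on, so the path is blocked at A_6.
Because an active path exists, A_2 and A_5 are not d-separated.

No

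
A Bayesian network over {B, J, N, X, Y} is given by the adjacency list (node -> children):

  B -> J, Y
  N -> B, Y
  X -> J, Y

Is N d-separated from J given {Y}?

There are 4 undirected paths between N and J; checking each against the conditioning set {Y}:
Path 1: N → Y ← X → J
  Y is a collider and Y is conditioned on, which opens it; X is a fork and X is not conditioned on — no node blocks this path, so it is active.
Path 2: N → Y ← B → J
  Y is a collider and Y is conditioned on, which opens it; B is a fork and B is not conditioned on — no node blocks this path, so it is active.
Path 3: N → B → Y ← X → J
  B is a chain and B is not conditioned on; Y is a collider and Y is conditioned on, which opens it; X is a fork and X is not conditioned on — no node blocks this path, so it is active.
Path 4: N → B → J
  B is a chain and B is not conditioned on — no node blocks this path, so it is active.
Because an active path exists, N and J are not d-separated.

No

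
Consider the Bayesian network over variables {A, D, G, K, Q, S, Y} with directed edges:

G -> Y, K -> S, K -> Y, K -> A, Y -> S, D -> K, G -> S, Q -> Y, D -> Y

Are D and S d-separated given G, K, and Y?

Enumerating the 6 paths from D to S and testing each for blocking by {G, K, Y}:
Path 1: D → K → Y ← G → S
  K is a chain here and K is conditioned on, so the path is blocked at K.
Path 2: D → K → Y → S
  K is a chain here and K is conditioned on, so the path is blocked at K.
Path 3: D → K → S
  K is a chain here and K is conditioned on, so the path is blocked at K.
Path 4: D → Y ← G → S
  G is a fork here and G is conditioned on, so the path is blocked at G.
Path 5: D → Y ← K → S
  K is a fork here and K is conditioned on, so the path is blocked at K.
Path 6: D → Y → S
  Y is a chain here and Y is conditioned on, so the path is blocked at Y.
Every path is blocked, so D and S are d-separated given {G, K, Y}.

Yes — D and S are d-separated given {G, K, Y}.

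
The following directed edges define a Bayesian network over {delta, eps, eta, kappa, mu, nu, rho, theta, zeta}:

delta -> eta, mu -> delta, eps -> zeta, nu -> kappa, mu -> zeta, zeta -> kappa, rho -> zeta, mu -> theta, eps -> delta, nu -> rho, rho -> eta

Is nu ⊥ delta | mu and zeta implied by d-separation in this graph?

No

Enumerating the 6 paths from nu to delta and testing each for blocking by {mu, zeta}:
Path 1: nu → rho → eta ← delta
  eta is a collider here and neither eta nor any of its descendants is conditioned on, so the collider stays closed — the path is blocked at eta.
Path 2: nu → rho → zeta ← eps → delta
  rho is a chain and rho is not conditioned on; zeta is a collider and zeta is conditioned on, which opens it; eps is a fork and eps is not conditioned on — no node blocks this path, so it is active.
Path 3: nu → rho → zeta ← mu → delta
  mu is a fork here and mu is conditioned on, so the path is blocked at mu.
Path 4: nu → kappa ← zeta ← rho → eta ← delta
  kappa is a collider here and neither kappa nor any of its descendants is conditioned on, so the collider stays closed — the path is blocked at kappa.
Path 5: nu → kappa ← zeta ← eps → delta
  kappa is a collider here and neither kappa nor any of its descendants is conditioned on, so the collider stays closed — the path is blocked at kappa.
Path 6: nu → kappa ← zeta ← mu → delta
  kappa is a collider here and neither kappa nor any of its descendants is conditioned on, so the collider stays closed — the path is blocked at kappa.
Since the path nu → rho → zeta ← eps → delta is active, nu and delta are not d-separated given {mu, zeta}.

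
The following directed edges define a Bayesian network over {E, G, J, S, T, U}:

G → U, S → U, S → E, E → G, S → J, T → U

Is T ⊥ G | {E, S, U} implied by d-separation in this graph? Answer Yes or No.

No

There are 2 undirected paths between T and G; checking each against the conditioning set {E, S, U}:
  1. T → U ← S → E → G — U:collider[open]; S:fork[blocks]; E:chain[blocks] ⇒ blocked
  2. T → U ← G — U:collider[open] ⇒ active
Since the path T → U ← G is active, T and G are not d-separated given {E, S, U}.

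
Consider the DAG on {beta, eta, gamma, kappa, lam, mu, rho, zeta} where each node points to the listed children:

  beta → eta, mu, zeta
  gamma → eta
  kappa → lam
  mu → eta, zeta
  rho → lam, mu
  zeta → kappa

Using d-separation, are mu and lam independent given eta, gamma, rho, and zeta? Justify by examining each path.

Yes

Enumerating the 4 paths from mu to lam and testing each for blocking by {eta, gamma, rho, zeta}:
Path 1: mu ← rho → lam
  rho is a fork here and rho is conditioned on, so the path is blocked at rho.
Path 2: mu → eta ← beta → zeta → kappa → lam
  zeta is a chain here and zeta is conditioned on, so the path is blocked at zeta.
Path 3: mu → zeta → kappa → lam
  zeta is a chain here and zeta is conditioned on, so the path is blocked at zeta.
Path 4: mu ← beta → zeta → kappa → lam
  zeta is a chain here and zeta is conditioned on, so the path is blocked at zeta.
Every path is blocked, so mu and lam are d-separated given {eta, gamma, rho, zeta}.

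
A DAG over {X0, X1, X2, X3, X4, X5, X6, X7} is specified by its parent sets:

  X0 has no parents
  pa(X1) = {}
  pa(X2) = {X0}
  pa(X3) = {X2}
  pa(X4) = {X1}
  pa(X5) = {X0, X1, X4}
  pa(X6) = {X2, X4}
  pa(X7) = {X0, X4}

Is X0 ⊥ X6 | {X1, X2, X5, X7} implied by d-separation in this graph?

No

4 paths connect X0 and X6; each must be blocked for d-separation to hold:
Path 1: X0 → X7 ← X4 → X6
  X7 is a collider and X7 is conditioned on, which opens it; X4 is a fork and X4 is not conditioned on — no node blocks this path, so it is active.
Path 2: X0 → X5 ← X4 → X6
  X5 is a collider and X5 is conditioned on, which opens it; X4 is a fork and X4 is not conditioned on — no node blocks this path, so it is active.
Path 3: X0 → X5 ← X1 → X4 → X6
  X1 is a fork here and X1 is conditioned on, so the path is blocked at X1.
Path 4: X0 → X2 → X6
  X2 is a chain here and X2 is conditioned on, so the path is blocked at X2.
Because an active path exists, X0 and X6 are not d-separated.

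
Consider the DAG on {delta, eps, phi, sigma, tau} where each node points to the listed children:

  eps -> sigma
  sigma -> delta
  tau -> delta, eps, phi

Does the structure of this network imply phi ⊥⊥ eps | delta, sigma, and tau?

We examine all 2 paths between phi and eps:
  1. phi ← tau → eps — tau:fork[blocks] ⇒ blocked
  2. phi ← tau → delta ← sigma ← eps — tau:fork[blocks]; delta:collider[open]; sigma:chain[blocks] ⇒ blocked
All paths are blocked; phi ⊥ eps | {delta, sigma, tau} holds.

Yes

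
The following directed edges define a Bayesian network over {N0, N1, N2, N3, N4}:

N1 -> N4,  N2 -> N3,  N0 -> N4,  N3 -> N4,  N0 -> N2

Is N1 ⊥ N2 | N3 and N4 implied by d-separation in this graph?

No

We examine all 2 paths between N1 and N2:
Path 1: N1 → N4 ← N0 → N2
  N4 is a collider and N4 is conditioned on, which opens it; N0 is a fork and N0 is not conditioned on — no node blocks this path, so it is active.
Path 2: N1 → N4 ← N3 ← N2
  N3 is a chain here and N3 is conditioned on, so the path is blocked at N3.
At least one path is unblocked, so d-separation fails.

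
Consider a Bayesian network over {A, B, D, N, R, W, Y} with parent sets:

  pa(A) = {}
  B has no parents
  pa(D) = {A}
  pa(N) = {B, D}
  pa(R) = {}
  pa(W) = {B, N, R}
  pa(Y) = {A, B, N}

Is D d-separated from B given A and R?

Yes — D and B are d-separated given {A, R}.

6 paths connect D and B; each must be blocked for d-separation to hold:
Path 1: D → N ← B
  N is a collider here and neither N nor any of its descendants is conditioned on, so the collider stays closed — the path is blocked at N.
Path 2: D → N → W ← B
  W is a collider here and neither W nor any of its descendants is conditioned on, so the collider stays closed — the path is blocked at W.
Path 3: D → N → Y ← B
  Y is a collider here and neither Y nor any of its descendants is conditioned on, so the collider stays closed — the path is blocked at Y.
Path 4: D ← A → Y ← N ← B
  A is a fork here and A is conditioned on, so the path is blocked at A.
Path 5: D ← A → Y ← N → W ← B
  A is a fork here and A is conditioned on, so the path is blocked at A.
Path 6: D ← A → Y ← B
  A is a fork here and A is conditioned on, so the path is blocked at A.
All paths are blocked; D ⊥ B | {A, R} holds.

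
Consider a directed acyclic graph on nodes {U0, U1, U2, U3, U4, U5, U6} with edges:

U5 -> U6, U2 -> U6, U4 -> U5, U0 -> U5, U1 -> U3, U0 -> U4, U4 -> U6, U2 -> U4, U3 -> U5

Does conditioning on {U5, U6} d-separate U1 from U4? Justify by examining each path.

No — U1 and U4 are not d-separated given {U5, U6}.

4 paths connect U1 and U4; each must be blocked for d-separation to hold:
Path 1: U1 → U3 → U5 ← U4
  U3 is a chain and U3 is not conditioned on; U5 is a collider and U5 is conditioned on, which opens it — no node blocks this path, so it is active.
Path 2: U1 → U3 → U5 → U6 ← U4
  U5 is a chain here and U5 is conditioned on, so the path is blocked at U5.
Path 3: U1 → U3 → U5 → U6 ← U2 → U4
  U5 is a chain here and U5 is conditioned on, so the path is blocked at U5.
Path 4: U1 → U3 → U5 ← U0 → U4
  U3 is a chain and U3 is not conditioned on; U5 is a collider and U5 is conditioned on, which opens it; U0 is a fork and U0 is not conditioned on — no node blocks this path, so it is active.
Because an active path exists, U1 and U4 are not d-separated.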